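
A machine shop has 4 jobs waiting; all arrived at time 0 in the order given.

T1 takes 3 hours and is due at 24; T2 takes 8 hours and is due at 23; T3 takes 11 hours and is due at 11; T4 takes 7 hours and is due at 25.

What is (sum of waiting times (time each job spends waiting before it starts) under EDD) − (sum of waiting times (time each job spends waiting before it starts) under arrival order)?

16

EDD (increasing due date): T3 T2 T1 T4.
T3: waits 0, runs 0→11
T2: waits 11, runs 11→19
T1: waits 19, runs 19→22
T4: waits 22, runs 22→29
Sum = 0+11+19+22 = 52.
FIFO (arrival order): T1 T2 T3 T4.
T1: waits 0, runs 0→3
T2: waits 3, runs 3→11
T3: waits 11, runs 11→22
T4: waits 22, runs 22→29
Sum = 0+3+11+22 = 36.
Difference = 52 − 36 = 16.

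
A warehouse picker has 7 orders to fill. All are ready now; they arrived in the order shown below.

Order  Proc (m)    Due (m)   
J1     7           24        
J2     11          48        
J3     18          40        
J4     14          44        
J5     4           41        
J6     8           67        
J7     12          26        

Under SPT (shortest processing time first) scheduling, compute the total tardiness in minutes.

62

SPT (increasing processing time): J5 J1 J6 J2 J7 J4 J3.
J5: 0→4, due 41, tardiness 0
J1: 4→11, due 24, tardiness 0
J6: 11→19, due 67, tardiness 0
J2: 19→30, due 48, tardiness 0
J7: 30→42, due 26, tardiness 16
J4: 42→56, due 44, tardiness 12
J3: 56→74, due 40, tardiness 34
Sum = 0+0+0+0+16+12+34 = 62.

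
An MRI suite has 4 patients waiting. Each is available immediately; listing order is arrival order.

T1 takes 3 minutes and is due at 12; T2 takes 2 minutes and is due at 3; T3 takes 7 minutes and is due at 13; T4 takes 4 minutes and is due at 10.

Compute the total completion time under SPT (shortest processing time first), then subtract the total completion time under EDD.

-1

SPT (increasing processing time): T2 T1 T4 T3.
T2: 0→2
T1: 2→5
T4: 5→9
T3: 9→16
Sum = 2+5+9+16 = 32.
EDD (increasing due date): T2 T4 T1 T3.
T2: 0→2
T4: 2→6
T1: 6→9
T3: 9→16
Sum = 2+6+9+16 = 33.
Difference = 32 − 33 = -1.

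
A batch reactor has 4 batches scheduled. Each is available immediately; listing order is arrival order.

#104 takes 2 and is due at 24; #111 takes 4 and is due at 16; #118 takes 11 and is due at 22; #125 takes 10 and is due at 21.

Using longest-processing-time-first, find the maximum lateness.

9

LPT (decreasing processing time): #118 #125 #111 #104.
#118: 0→11, due 22, lateness -11
#125: 11→21, due 21, lateness 0
#111: 21→25, due 16, lateness 9
#104: 25→27, due 24, lateness 3
Maximum = 9.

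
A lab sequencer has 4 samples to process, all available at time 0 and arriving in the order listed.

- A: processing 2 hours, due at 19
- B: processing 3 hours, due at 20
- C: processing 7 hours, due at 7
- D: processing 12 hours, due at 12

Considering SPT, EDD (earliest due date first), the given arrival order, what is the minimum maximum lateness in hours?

SPT (increasing processing time): A B C D.
A: 0→2, due 19, lateness -17
B: 2→5, due 20, lateness -15
C: 5→12, due 7, lateness 5
D: 12→24, due 12, lateness 12
Maximum = 12.
EDD (increasing due date): C D A B.
C: 0→7, due 7, lateness 0
D: 7→19, due 12, lateness 7
A: 19→21, due 19, lateness 2
B: 21→24, due 20, lateness 4
Maximum = 7.
FIFO (arrival order): A B C D.
A: 0→2, due 19, lateness -17
B: 2→5, due 20, lateness -15
C: 5→12, due 7, lateness 5
D: 12→24, due 12, lateness 12
Maximum = 12.
SPT 12, EDD 7, FIFO 12 → minimum 7.

7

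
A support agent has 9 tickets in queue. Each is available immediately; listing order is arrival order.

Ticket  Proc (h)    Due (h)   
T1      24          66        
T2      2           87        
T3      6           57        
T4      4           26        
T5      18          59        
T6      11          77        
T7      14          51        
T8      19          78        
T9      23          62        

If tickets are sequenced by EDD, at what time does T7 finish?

18

EDD (increasing due date): T4 T7 T3 T5 T9 T1 T6 T8 T2.
T4: 0→4
T7: 4→18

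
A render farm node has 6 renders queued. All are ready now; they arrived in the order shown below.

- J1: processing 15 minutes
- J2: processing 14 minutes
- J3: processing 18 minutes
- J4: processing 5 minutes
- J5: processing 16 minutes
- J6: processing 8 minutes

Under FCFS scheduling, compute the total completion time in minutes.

287

FIFO (arrival order): J1 J2 J3 J4 J5 J6.
J1: 0→15
J2: 15→29
J3: 29→47
J4: 47→52
J5: 52→68
J6: 68→76
Sum = 15+29+47+52+68+76 = 287.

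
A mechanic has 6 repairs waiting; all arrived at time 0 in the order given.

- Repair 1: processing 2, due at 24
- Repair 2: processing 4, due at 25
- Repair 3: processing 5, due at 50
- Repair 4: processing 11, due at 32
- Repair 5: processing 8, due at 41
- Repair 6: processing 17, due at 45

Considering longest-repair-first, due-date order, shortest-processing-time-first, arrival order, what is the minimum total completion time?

LPT (decreasing processing time): Repair 6 Repair 4 Repair 5 Repair 3 Repair 2 Repair 1.
Repair 6: 0→17
Repair 4: 17→28
Repair 5: 28→36
Repair 3: 36→41
Repair 2: 41→45
Repair 1: 45→47
Sum = 17+28+36+41+45+47 = 214.
EDD (increasing due date): Repair 1 Repair 2 Repair 4 Repair 5 Repair 6 Repair 3.
Repair 1: 0→2
Repair 2: 2→6
Repair 4: 6→17
Repair 5: 17→25
Repair 6: 25→42
Repair 3: 42→47
Sum = 2+6+17+25+42+47 = 139.
SPT (increasing processing time): Repair 1 Repair 2 Repair 3 Repair 5 Repair 4 Repair 6.
Repair 1: 0→2
Repair 2: 2→6
Repair 3: 6→11
Repair 5: 11→19
Repair 4: 19→30
Repair 6: 30→47
Sum = 2+6+11+19+30+47 = 115.
FIFO (arrival order): Repair 1 Repair 2 Repair 3 Repair 4 Repair 5 Repair 6.
Repair 1: 0→2
Repair 2: 2→6
Repair 3: 6→11
Repair 4: 11→22
Repair 5: 22→30
Repair 6: 30→47
Sum = 2+6+11+22+30+47 = 118.
LPT 214, EDD 139, SPT 115, FIFO 118 → minimum 115.

115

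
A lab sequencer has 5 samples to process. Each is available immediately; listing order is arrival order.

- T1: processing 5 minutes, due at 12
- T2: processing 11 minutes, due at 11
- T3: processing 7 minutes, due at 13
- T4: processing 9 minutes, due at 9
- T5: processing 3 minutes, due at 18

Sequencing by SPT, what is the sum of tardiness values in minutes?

41

SPT (increasing processing time): T5 T1 T3 T4 T2.
T5: 0→3, due 18, tardiness 0
T1: 3→8, due 12, tardiness 0
T3: 8→15, due 13, tardiness 2
T4: 15→24, due 9, tardiness 15
T2: 24→35, due 11, tardiness 24
Sum = 0+0+2+15+24 = 41.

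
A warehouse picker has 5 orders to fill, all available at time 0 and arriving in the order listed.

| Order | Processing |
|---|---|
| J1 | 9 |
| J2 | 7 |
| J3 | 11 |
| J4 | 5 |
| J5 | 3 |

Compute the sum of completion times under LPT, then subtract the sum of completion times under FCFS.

6

LPT (decreasing processing time): J3 J1 J2 J4 J5.
J3: 0→11
J1: 11→20
J2: 20→27
J4: 27→32
J5: 32→35
Sum = 11+20+27+32+35 = 125.
FIFO (arrival order): J1 J2 J3 J4 J5.
J1: 0→9
J2: 9→16
J3: 16→27
J4: 27→32
J5: 32→35
Sum = 9+16+27+32+35 = 119.
Difference = 125 − 119 = 6.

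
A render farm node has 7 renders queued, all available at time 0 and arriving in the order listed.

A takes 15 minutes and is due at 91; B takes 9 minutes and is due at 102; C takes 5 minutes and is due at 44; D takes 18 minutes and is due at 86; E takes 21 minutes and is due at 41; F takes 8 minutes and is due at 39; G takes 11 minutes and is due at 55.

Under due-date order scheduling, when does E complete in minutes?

29

EDD (increasing due date): F E C G D A B.
F: 0→8
E: 8→29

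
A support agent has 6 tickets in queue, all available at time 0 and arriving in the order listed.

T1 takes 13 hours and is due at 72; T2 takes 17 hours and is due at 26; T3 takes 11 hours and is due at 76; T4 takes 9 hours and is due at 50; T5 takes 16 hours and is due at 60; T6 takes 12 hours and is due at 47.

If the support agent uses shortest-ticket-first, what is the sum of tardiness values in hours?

53

SPT (increasing processing time): T4 T3 T6 T1 T5 T2.
T4: 0→9, due 50, tardiness 0
T3: 9→20, due 76, tardiness 0
T6: 20→32, due 47, tardiness 0
T1: 32→45, due 72, tardiness 0
T5: 45→61, due 60, tardiness 1
T2: 61→78, due 26, tardiness 52
Sum = 0+0+0+0+1+52 = 53.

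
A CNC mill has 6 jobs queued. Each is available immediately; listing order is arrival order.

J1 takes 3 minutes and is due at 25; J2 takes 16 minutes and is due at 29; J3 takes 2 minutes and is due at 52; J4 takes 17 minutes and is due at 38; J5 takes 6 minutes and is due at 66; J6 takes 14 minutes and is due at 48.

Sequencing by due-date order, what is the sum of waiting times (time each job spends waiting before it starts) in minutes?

EDD (increasing due date): J1 J2 J4 J6 J3 J5.
J1: waits 0, runs 0→3
J2: waits 3, runs 3→19
J4: waits 19, runs 19→36
J6: waits 36, runs 36→50
J3: waits 50, runs 50→52
J5: waits 52, runs 52→58
Sum = 0+3+19+36+50+52 = 160.

160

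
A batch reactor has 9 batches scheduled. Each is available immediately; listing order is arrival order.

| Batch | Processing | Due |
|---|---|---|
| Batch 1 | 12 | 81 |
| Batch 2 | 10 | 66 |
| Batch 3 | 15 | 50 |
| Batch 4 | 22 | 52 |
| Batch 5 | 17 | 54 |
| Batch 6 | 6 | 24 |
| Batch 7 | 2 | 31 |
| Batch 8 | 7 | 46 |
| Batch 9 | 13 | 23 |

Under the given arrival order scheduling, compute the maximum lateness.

81

FIFO (arrival order): Batch 1 Batch 2 Batch 3 Batch 4 Batch 5 Batch 6 Batch 7 Batch 8 Batch 9.
Batch 1: 0→12, due 81, lateness -69
Batch 2: 12→22, due 66, lateness -44
Batch 3: 22→37, due 50, lateness -13
Batch 4: 37→59, due 52, lateness 7
Batch 5: 59→76, due 54, lateness 22
Batch 6: 76→82, due 24, lateness 58
Batch 7: 82→84, due 31, lateness 53
Batch 8: 84→91, due 46, lateness 45
Batch 9: 91→104, due 23, lateness 81
Maximum = 81.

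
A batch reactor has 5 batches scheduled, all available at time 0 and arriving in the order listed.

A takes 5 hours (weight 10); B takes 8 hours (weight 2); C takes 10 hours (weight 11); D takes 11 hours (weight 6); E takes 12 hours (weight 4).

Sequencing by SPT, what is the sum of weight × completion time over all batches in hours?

717

SPT (increasing processing time): A B C D E.
A: finishes 5, weight 10, w·C = 50
B: finishes 13, weight 2, w·C = 26
C: finishes 23, weight 11, w·C = 253
D: finishes 34, weight 6, w·C = 204
E: finishes 46, weight 4, w·C = 184
Sum = 50+26+253+204+184 = 717.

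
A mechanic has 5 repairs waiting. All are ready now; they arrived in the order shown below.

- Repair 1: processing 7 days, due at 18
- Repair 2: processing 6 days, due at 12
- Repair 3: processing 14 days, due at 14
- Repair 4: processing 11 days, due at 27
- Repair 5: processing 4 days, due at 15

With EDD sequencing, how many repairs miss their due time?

4

EDD (increasing due date): Repair 2 Repair 3 Repair 5 Repair 1 Repair 4.
Repair 2: 0→6, due 12, tardiness 0
Repair 3: 6→20, due 14, tardiness 6
Repair 5: 20→24, due 15, tardiness 9
Repair 1: 24→31, due 18, tardiness 13
Repair 4: 31→42, due 27, tardiness 15
Late repairs: 4.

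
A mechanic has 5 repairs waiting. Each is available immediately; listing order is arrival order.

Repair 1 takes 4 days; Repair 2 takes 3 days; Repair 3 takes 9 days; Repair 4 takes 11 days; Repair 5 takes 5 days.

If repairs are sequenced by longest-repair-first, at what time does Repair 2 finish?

LPT (decreasing processing time): Repair 4 Repair 3 Repair 5 Repair 1 Repair 2.
Repair 4: 0→11
Repair 3: 11→20
Repair 5: 20→25
Repair 1: 25→29
Repair 2: 29→32

32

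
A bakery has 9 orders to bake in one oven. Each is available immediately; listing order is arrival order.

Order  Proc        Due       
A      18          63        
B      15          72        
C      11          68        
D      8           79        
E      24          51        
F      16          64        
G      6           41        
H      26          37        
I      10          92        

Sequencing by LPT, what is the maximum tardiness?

LPT (decreasing processing time): H E A F B C I D G.
H: 0→26, due 37, tardiness 0
E: 26→50, due 51, tardiness 0
A: 50→68, due 63, tardiness 5
F: 68→84, due 64, tardiness 20
B: 84→99, due 72, tardiness 27
C: 99→110, due 68, tardiness 42
I: 110→120, due 92, tardiness 28
D: 120→128, due 79, tardiness 49
G: 128→134, due 41, tardiness 93
Maximum = 93.

93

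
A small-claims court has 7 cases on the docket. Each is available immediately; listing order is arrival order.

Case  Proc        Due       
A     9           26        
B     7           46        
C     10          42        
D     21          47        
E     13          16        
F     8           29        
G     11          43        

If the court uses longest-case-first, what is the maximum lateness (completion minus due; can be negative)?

LPT (decreasing processing time): D E G C A F B.
D: 0→21, due 47, lateness -26
E: 21→34, due 16, lateness 18
G: 34→45, due 43, lateness 2
C: 45→55, due 42, lateness 13
A: 55→64, due 26, lateness 38
F: 64→72, due 29, lateness 43
B: 72→79, due 46, lateness 33
Maximum = 43.

43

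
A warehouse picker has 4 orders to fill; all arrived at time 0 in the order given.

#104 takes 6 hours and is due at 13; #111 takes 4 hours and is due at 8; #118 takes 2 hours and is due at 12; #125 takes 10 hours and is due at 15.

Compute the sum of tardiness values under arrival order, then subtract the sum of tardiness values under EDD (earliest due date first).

2

FIFO (arrival order): #104 #111 #118 #125.
#104: 0→6, due 13, tardiness 0
#111: 6→10, due 8, tardiness 2
#118: 10→12, due 12, tardiness 0
#125: 12→22, due 15, tardiness 7
Sum = 0+2+0+7 = 9.
EDD (increasing due date): #111 #118 #104 #125.
#111: 0→4, due 8, tardiness 0
#118: 4→6, due 12, tardiness 0
#104: 6→12, due 13, tardiness 0
#125: 12→22, due 15, tardiness 7
Sum = 0+0+0+7 = 7.
Difference = 9 − 7 = 2.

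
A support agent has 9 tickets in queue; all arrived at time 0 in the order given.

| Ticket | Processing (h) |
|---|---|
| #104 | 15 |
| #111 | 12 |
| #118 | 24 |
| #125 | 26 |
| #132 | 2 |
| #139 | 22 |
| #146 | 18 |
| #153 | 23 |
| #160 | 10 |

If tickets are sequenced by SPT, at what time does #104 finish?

SPT (increasing processing time): #132 #160 #111 #104 #146 #139 #153 #118 #125.
#132: 0→2
#160: 2→12
#111: 12→24
#104: 24→39

39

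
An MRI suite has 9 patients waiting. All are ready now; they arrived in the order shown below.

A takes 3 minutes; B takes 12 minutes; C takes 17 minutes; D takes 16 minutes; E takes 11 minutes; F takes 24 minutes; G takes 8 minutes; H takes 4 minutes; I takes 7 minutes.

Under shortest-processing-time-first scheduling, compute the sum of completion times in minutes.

SPT (increasing processing time): A H I G E B D C F.
A: 0→3
H: 3→7
I: 7→14
G: 14→22
E: 22→33
B: 33→45
D: 45→61
C: 61→78
F: 78→102
Sum = 3+7+14+22+33+45+61+78+102 = 365.

365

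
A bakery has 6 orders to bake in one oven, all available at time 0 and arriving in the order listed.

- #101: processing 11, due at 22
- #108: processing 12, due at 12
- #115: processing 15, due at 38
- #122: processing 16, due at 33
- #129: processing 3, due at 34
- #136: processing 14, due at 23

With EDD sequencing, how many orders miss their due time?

5

EDD (increasing due date): #108 #101 #136 #122 #129 #115.
#108: 0→12, due 12, tardiness 0
#101: 12→23, due 22, tardiness 1
#136: 23→37, due 23, tardiness 14
#122: 37→53, due 33, tardiness 20
#129: 53→56, due 34, tardiness 22
#115: 56→71, due 38, tardiness 33
Late orders: 5.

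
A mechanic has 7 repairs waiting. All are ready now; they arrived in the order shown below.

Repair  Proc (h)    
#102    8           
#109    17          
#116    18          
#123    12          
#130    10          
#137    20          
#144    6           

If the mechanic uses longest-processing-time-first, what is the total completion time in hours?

LPT (decreasing processing time): #137 #116 #109 #123 #130 #102 #144.
#137: 0→20
#116: 20→38
#109: 38→55
#123: 55→67
#130: 67→77
#102: 77→85
#144: 85→91
Sum = 20+38+55+67+77+85+91 = 433.

433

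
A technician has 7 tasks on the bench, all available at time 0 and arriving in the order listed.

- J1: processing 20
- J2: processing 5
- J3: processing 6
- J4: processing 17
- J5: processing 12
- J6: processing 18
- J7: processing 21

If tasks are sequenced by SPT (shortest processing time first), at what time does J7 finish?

99

SPT (increasing processing time): J2 J3 J5 J4 J6 J1 J7.
J2: 0→5
J3: 5→11
J5: 11→23
J4: 23→40
J6: 40→58
J1: 58→78
J7: 78→99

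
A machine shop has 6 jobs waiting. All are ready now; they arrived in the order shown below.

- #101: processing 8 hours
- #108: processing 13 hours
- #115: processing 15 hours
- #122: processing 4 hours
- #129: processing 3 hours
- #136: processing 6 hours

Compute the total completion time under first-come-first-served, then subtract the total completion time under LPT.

-19

FIFO (arrival order): #101 #108 #115 #122 #129 #136.
#101: 0→8
#108: 8→21
#115: 21→36
#122: 36→40
#129: 40→43
#136: 43→49
Sum = 8+21+36+40+43+49 = 197.
LPT (decreasing processing time): #115 #108 #101 #136 #122 #129.
#115: 0→15
#108: 15→28
#101: 28→36
#136: 36→42
#122: 42→46
#129: 46→49
Sum = 15+28+36+42+46+49 = 216.
Difference = 197 − 216 = -19.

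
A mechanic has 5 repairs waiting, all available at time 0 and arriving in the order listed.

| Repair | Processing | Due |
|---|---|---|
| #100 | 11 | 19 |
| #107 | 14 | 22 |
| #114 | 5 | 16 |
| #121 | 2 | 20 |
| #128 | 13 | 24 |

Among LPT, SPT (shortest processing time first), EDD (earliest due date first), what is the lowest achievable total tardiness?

LPT (decreasing processing time): #107 #128 #100 #114 #121.
#107: 0→14, due 22, tardiness 0
#128: 14→27, due 24, tardiness 3
#100: 27→38, due 19, tardiness 19
#114: 38→43, due 16, tardiness 27
#121: 43→45, due 20, tardiness 25
Sum = 0+3+19+27+25 = 74.
SPT (increasing processing time): #121 #114 #100 #128 #107.
#121: 0→2, due 20, tardiness 0
#114: 2→7, due 16, tardiness 0
#100: 7→18, due 19, tardiness 0
#128: 18→31, due 24, tardiness 7
#107: 31→45, due 22, tardiness 23
Sum = 0+0+0+7+23 = 30.
EDD (increasing due date): #114 #100 #121 #107 #128.
#114: 0→5, due 16, tardiness 0
#100: 5→16, due 19, tardiness 0
#121: 16→18, due 20, tardiness 0
#107: 18→32, due 22, tardiness 10
#128: 32→45, due 24, tardiness 21
Sum = 0+0+0+10+21 = 31.
LPT 74, SPT 30, EDD 31 → minimum 30.

30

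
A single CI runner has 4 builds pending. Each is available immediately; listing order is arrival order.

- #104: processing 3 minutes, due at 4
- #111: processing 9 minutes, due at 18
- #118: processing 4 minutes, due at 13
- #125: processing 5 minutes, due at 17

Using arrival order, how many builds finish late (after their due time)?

FIFO (arrival order): #104 #111 #118 #125.
#104: 0→3, due 4, tardiness 0
#111: 3→12, due 18, tardiness 0
#118: 12→16, due 13, tardiness 3
#125: 16→21, due 17, tardiness 4
Late builds: 2.

2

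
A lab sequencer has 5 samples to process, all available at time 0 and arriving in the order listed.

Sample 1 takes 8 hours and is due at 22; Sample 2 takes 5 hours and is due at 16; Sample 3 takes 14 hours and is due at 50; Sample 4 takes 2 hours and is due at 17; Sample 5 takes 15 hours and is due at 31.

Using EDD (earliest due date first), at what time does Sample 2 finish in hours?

EDD (increasing due date): Sample 2 Sample 4 Sample 1 Sample 5 Sample 3.
Sample 2: 0→5

5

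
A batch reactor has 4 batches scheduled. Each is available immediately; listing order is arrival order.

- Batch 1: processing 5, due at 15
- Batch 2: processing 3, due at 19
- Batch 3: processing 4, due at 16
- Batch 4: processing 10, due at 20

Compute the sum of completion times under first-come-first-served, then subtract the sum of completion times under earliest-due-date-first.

-1

FIFO (arrival order): Batch 1 Batch 2 Batch 3 Batch 4.
Batch 1: 0→5
Batch 2: 5→8
Batch 3: 8→12
Batch 4: 12→22
Sum = 5+8+12+22 = 47.
EDD (increasing due date): Batch 1 Batch 3 Batch 2 Batch 4.
Batch 1: 0→5
Batch 3: 5→9
Batch 2: 9→12
Batch 4: 12→22
Sum = 5+9+12+22 = 48.
Difference = 47 − 48 = -1.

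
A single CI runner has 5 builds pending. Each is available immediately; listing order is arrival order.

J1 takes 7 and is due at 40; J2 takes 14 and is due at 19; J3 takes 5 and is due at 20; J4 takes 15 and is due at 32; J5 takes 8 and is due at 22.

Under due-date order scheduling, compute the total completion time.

151

EDD (increasing due date): J2 J3 J5 J4 J1.
J2: 0→14
J3: 14→19
J5: 19→27
J4: 27→42
J1: 42→49
Sum = 14+19+27+42+49 = 151.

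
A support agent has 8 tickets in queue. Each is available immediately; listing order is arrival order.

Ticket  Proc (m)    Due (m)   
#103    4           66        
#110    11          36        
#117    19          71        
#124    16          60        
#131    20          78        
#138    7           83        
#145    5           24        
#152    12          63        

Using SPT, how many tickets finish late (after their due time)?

2

SPT (increasing processing time): #103 #145 #138 #110 #152 #124 #117 #131.
#103: 0→4, due 66, tardiness 0
#145: 4→9, due 24, tardiness 0
#138: 9→16, due 83, tardiness 0
#110: 16→27, due 36, tardiness 0
#152: 27→39, due 63, tardiness 0
#124: 39→55, due 60, tardiness 0
#117: 55→74, due 71, tardiness 3
#131: 74→94, due 78, tardiness 16
Late tickets: 2.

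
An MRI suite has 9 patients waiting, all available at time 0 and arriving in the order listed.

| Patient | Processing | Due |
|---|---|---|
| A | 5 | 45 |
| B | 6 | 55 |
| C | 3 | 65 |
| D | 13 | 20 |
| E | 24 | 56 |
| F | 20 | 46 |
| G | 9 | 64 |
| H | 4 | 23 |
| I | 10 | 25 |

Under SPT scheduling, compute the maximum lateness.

SPT (increasing processing time): C H A B G I D F E.
C: 0→3, due 65, lateness -62
H: 3→7, due 23, lateness -16
A: 7→12, due 45, lateness -33
B: 12→18, due 55, lateness -37
G: 18→27, due 64, lateness -37
I: 27→37, due 25, lateness 12
D: 37→50, due 20, lateness 30
F: 50→70, due 46, lateness 24
E: 70→94, due 56, lateness 38
Maximum = 38.

38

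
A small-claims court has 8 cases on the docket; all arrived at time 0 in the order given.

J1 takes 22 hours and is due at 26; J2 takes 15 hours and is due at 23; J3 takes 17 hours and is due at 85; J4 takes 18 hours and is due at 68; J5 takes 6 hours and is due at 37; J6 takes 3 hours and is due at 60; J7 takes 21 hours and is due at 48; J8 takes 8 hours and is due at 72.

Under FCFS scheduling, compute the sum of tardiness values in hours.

172

FIFO (arrival order): J1 J2 J3 J4 J5 J6 J7 J8.
J1: 0→22, due 26, tardiness 0
J2: 22→37, due 23, tardiness 14
J3: 37→54, due 85, tardiness 0
J4: 54→72, due 68, tardiness 4
J5: 72→78, due 37, tardiness 41
J6: 78→81, due 60, tardiness 21
J7: 81→102, due 48, tardiness 54
J8: 102→110, due 72, tardiness 38
Sum = 0+14+0+4+41+21+54+38 = 172.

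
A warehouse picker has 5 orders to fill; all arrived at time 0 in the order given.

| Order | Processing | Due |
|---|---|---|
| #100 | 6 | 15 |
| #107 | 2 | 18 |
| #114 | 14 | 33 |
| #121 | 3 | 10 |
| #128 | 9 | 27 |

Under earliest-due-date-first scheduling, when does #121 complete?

EDD (increasing due date): #121 #100 #107 #128 #114.
#121: 0→3

3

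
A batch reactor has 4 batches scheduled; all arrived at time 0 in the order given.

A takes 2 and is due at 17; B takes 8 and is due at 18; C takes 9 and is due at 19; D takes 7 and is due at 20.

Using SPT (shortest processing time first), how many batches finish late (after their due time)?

SPT (increasing processing time): A D B C.
A: 0→2, due 17, tardiness 0
D: 2→9, due 20, tardiness 0
B: 9→17, due 18, tardiness 0
C: 17→26, due 19, tardiness 7
Late batches: 1.

1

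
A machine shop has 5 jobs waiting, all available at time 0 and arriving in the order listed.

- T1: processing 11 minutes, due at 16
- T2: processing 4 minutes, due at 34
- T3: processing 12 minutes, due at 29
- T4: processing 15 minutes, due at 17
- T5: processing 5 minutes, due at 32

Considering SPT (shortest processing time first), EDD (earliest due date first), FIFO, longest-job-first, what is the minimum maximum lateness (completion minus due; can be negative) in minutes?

13

SPT (increasing processing time): T2 T5 T1 T3 T4.
T2: 0→4, due 34, lateness -30
T5: 4→9, due 32, lateness -23
T1: 9→20, due 16, lateness 4
T3: 20→32, due 29, lateness 3
T4: 32→47, due 17, lateness 30
Maximum = 30.
EDD (increasing due date): T1 T4 T3 T5 T2.
T1: 0→11, due 16, lateness -5
T4: 11→26, due 17, lateness 9
T3: 26→38, due 29, lateness 9
T5: 38→43, due 32, lateness 11
T2: 43→47, due 34, lateness 13
Maximum = 13.
FIFO (arrival order): T1 T2 T3 T4 T5.
T1: 0→11, due 16, lateness -5
T2: 11→15, due 34, lateness -19
T3: 15→27, due 29, lateness -2
T4: 27→42, due 17, lateness 25
T5: 42→47, due 32, lateness 15
Maximum = 25.
LPT (decreasing processing time): T4 T3 T1 T5 T2.
T4: 0→15, due 17, lateness -2
T3: 15→27, due 29, lateness -2
T1: 27→38, due 16, lateness 22
T5: 38→43, due 32, lateness 11
T2: 43→47, due 34, lateness 13
Maximum = 22.
SPT 30, EDD 13, FIFO 25, LPT 22 → minimum 13.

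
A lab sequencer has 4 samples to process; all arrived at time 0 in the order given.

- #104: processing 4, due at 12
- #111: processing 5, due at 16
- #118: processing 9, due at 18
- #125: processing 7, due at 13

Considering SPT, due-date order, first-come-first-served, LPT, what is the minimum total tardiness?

SPT (increasing processing time): #104 #111 #125 #118.
#104: 0→4, due 12, tardiness 0
#111: 4→9, due 16, tardiness 0
#125: 9→16, due 13, tardiness 3
#118: 16→25, due 18, tardiness 7
Sum = 0+0+3+7 = 10.
EDD (increasing due date): #104 #125 #111 #118.
#104: 0→4, due 12, tardiness 0
#125: 4→11, due 13, tardiness 0
#111: 11→16, due 16, tardiness 0
#118: 16→25, due 18, tardiness 7
Sum = 0+0+0+7 = 7.
FIFO (arrival order): #104 #111 #118 #125.
#104: 0→4, due 12, tardiness 0
#111: 4→9, due 16, tardiness 0
#118: 9→18, due 18, tardiness 0
#125: 18→25, due 13, tardiness 12
Sum = 0+0+0+12 = 12.
LPT (decreasing processing time): #118 #125 #111 #104.
#118: 0→9, due 18, tardiness 0
#125: 9→16, due 13, tardiness 3
#111: 16→21, due 16, tardiness 5
#104: 21→25, due 12, tardiness 13
Sum = 0+3+5+13 = 21.
SPT 10, EDD 7, FIFO 12, LPT 21 → minimum 7.

7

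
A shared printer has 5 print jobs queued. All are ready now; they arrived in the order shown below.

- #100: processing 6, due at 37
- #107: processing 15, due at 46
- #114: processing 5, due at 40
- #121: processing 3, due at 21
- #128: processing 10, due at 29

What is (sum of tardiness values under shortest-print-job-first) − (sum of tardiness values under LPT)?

-18

SPT (increasing processing time): #121 #114 #100 #128 #107.
#121: 0→3, due 21, tardiness 0
#114: 3→8, due 40, tardiness 0
#100: 8→14, due 37, tardiness 0
#128: 14→24, due 29, tardiness 0
#107: 24→39, due 46, tardiness 0
Sum = 0+0+0+0+0 = 0.
LPT (decreasing processing time): #107 #128 #100 #114 #121.
#107: 0→15, due 46, tardiness 0
#128: 15→25, due 29, tardiness 0
#100: 25→31, due 37, tardiness 0
#114: 31→36, due 40, tardiness 0
#121: 36→39, due 21, tardiness 18
Sum = 0+0+0+0+18 = 18.
Difference = 0 − 18 = -18.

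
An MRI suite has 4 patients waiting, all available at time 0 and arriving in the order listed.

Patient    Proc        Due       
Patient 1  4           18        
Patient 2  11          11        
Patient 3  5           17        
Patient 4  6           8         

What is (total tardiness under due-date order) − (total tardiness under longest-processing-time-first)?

EDD (increasing due date): Patient 4 Patient 2 Patient 3 Patient 1.
Patient 4: 0→6, due 8, tardiness 0
Patient 2: 6→17, due 11, tardiness 6
Patient 3: 17→22, due 17, tardiness 5
Patient 1: 22→26, due 18, tardiness 8
Sum = 0+6+5+8 = 19.
LPT (decreasing processing time): Patient 2 Patient 4 Patient 3 Patient 1.
Patient 2: 0→11, due 11, tardiness 0
Patient 4: 11→17, due 8, tardiness 9
Patient 3: 17→22, due 17, tardiness 5
Patient 1: 22→26, due 18, tardiness 8
Sum = 0+9+5+8 = 22.
Difference = 19 − 22 = -3.

-3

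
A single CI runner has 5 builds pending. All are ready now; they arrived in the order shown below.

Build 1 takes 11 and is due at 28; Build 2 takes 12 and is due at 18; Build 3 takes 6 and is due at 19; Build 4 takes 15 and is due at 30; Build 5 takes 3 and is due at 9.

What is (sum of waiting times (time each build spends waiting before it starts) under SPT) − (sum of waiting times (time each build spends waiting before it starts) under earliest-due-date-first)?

SPT (increasing processing time): Build 5 Build 3 Build 1 Build 2 Build 4.
Build 5: waits 0, runs 0→3
Build 3: waits 3, runs 3→9
Build 1: waits 9, runs 9→20
Build 2: waits 20, runs 20→32
Build 4: waits 32, runs 32→47
Sum = 0+3+9+20+32 = 64.
EDD (increasing due date): Build 5 Build 2 Build 3 Build 1 Build 4.
Build 5: waits 0, runs 0→3
Build 2: waits 3, runs 3→15
Build 3: waits 15, runs 15→21
Build 1: waits 21, runs 21→32
Build 4: waits 32, runs 32→47
Sum = 0+3+15+21+32 = 71.
Difference = 64 − 71 = -7.

-7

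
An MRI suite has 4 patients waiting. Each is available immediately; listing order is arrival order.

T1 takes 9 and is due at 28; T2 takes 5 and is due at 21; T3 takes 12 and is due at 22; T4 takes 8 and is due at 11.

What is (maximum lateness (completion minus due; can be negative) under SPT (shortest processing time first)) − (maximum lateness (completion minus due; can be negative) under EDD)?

SPT (increasing processing time): T2 T4 T1 T3.
T2: 0→5, due 21, lateness -16
T4: 5→13, due 11, lateness 2
T1: 13→22, due 28, lateness -6
T3: 22→34, due 22, lateness 12
Maximum = 12.
EDD (increasing due date): T4 T2 T3 T1.
T4: 0→8, due 11, lateness -3
T2: 8→13, due 21, lateness -8
T3: 13→25, due 22, lateness 3
T1: 25→34, due 28, lateness 6
Maximum = 6.
Difference = 12 − 6 = 6.

6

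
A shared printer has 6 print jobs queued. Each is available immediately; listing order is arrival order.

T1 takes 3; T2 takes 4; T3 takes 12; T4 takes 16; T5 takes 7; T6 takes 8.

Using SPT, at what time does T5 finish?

14

SPT (increasing processing time): T1 T2 T5 T6 T3 T4.
T1: 0→3
T2: 3→7
T5: 7→14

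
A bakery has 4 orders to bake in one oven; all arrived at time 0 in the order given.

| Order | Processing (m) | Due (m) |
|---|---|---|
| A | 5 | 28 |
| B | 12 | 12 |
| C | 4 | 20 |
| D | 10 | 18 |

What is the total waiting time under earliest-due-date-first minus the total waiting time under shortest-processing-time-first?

EDD (increasing due date): B D C A.
B: waits 0, runs 0→12
D: waits 12, runs 12→22
C: waits 22, runs 22→26
A: waits 26, runs 26→31
Sum = 0+12+22+26 = 60.
SPT (increasing processing time): C A D B.
C: waits 0, runs 0→4
A: waits 4, runs 4→9
D: waits 9, runs 9→19
B: waits 19, runs 19→31
Sum = 0+4+9+19 = 32.
Difference = 60 − 32 = 28.

28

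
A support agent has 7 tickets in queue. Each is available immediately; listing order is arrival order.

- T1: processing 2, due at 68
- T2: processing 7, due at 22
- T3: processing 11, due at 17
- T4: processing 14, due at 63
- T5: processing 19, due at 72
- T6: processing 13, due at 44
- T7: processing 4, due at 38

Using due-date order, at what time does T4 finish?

EDD (increasing due date): T3 T2 T7 T6 T4 T1 T5.
T3: 0→11
T2: 11→18
T7: 18→22
T6: 22→35
T4: 35→49

49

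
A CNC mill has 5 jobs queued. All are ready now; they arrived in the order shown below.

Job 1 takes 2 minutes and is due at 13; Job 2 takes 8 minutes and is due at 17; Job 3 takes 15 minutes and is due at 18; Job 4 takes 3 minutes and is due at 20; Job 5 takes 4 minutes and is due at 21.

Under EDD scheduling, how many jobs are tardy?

3

EDD (increasing due date): Job 1 Job 2 Job 3 Job 4 Job 5.
Job 1: 0→2, due 13, tardiness 0
Job 2: 2→10, due 17, tardiness 0
Job 3: 10→25, due 18, tardiness 7
Job 4: 25→28, due 20, tardiness 8
Job 5: 28→32, due 21, tardiness 11
Late jobs: 3.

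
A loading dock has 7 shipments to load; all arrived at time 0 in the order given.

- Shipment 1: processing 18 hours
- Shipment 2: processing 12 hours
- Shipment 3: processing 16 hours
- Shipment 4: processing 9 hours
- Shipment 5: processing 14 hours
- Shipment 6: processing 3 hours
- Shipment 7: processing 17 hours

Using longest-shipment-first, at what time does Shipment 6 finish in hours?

89

LPT (decreasing processing time): Shipment 1 Shipment 7 Shipment 3 Shipment 5 Shipment 2 Shipment 4 Shipment 6.
Shipment 1: 0→18
Shipment 7: 18→35
Shipment 3: 35→51
Shipment 5: 51→65
Shipment 2: 65→77
Shipment 4: 77→86
Shipment 6: 86→89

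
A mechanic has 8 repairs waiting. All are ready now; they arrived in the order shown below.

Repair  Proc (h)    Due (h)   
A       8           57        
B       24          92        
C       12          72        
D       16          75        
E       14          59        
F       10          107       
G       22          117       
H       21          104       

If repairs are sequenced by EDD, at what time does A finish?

8

EDD (increasing due date): A E C D B H F G.
A: 0→8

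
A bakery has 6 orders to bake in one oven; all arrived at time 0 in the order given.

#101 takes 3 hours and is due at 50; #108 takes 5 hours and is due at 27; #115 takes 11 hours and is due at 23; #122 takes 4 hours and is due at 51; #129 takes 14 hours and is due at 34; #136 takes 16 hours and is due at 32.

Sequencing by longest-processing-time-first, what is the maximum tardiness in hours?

19

LPT (decreasing processing time): #136 #129 #115 #108 #122 #101.
#136: 0→16, due 32, tardiness 0
#129: 16→30, due 34, tardiness 0
#115: 30→41, due 23, tardiness 18
#108: 41→46, due 27, tardiness 19
#122: 46→50, due 51, tardiness 0
#101: 50→53, due 50, tardiness 3
Maximum = 19.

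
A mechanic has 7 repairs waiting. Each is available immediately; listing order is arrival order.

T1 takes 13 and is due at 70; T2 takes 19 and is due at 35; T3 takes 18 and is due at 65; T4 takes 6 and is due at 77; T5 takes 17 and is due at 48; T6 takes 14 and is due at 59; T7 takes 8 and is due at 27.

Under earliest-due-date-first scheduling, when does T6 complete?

EDD (increasing due date): T7 T2 T5 T6 T3 T1 T4.
T7: 0→8
T2: 8→27
T5: 27→44
T6: 44→58

58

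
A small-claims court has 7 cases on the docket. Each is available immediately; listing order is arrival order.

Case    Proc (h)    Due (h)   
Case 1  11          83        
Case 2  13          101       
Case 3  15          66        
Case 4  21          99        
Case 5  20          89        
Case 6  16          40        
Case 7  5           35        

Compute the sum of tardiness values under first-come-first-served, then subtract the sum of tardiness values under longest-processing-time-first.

FIFO (arrival order): Case 1 Case 2 Case 3 Case 4 Case 5 Case 6 Case 7.
Case 1: 0→11, due 83, tardiness 0
Case 2: 11→24, due 101, tardiness 0
Case 3: 24→39, due 66, tardiness 0
Case 4: 39→60, due 99, tardiness 0
Case 5: 60→80, due 89, tardiness 0
Case 6: 80→96, due 40, tardiness 56
Case 7: 96→101, due 35, tardiness 66
Sum = 0+0+0+0+0+56+66 = 122.
LPT (decreasing processing time): Case 4 Case 5 Case 6 Case 3 Case 2 Case 1 Case 7.
Case 4: 0→21, due 99, tardiness 0
Case 5: 21→41, due 89, tardiness 0
Case 6: 41→57, due 40, tardiness 17
Case 3: 57→72, due 66, tardiness 6
Case 2: 72→85, due 101, tardiness 0
Case 1: 85→96, due 83, tardiness 13
Case 7: 96→101, due 35, tardiness 66
Sum = 0+0+17+6+0+13+66 = 102.
Difference = 122 − 102 = 20.

20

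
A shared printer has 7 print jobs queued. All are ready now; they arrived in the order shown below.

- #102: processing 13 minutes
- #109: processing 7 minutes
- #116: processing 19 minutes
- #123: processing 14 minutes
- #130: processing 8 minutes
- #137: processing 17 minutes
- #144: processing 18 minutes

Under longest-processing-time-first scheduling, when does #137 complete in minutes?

LPT (decreasing processing time): #116 #144 #137 #123 #102 #130 #109.
#116: 0→19
#144: 19→37
#137: 37→54

54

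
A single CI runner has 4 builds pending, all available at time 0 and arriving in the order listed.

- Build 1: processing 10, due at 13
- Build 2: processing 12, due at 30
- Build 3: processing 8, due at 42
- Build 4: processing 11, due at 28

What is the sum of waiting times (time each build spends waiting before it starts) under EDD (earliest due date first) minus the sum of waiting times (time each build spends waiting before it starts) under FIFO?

2

EDD (increasing due date): Build 1 Build 4 Build 2 Build 3.
Build 1: waits 0, runs 0→10
Build 4: waits 10, runs 10→21
Build 2: waits 21, runs 21→33
Build 3: waits 33, runs 33→41
Sum = 0+10+21+33 = 64.
FIFO (arrival order): Build 1 Build 2 Build 3 Build 4.
Build 1: waits 0, runs 0→10
Build 2: waits 10, runs 10→22
Build 3: waits 22, runs 22→30
Build 4: waits 30, runs 30→41
Sum = 0+10+22+30 = 62.
Difference = 64 − 62 = 2.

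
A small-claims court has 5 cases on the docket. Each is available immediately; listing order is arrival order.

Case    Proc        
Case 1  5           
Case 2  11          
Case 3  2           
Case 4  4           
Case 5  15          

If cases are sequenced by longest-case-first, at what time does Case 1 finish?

31

LPT (decreasing processing time): Case 5 Case 2 Case 1 Case 4 Case 3.
Case 5: 0→15
Case 2: 15→26
Case 1: 26→31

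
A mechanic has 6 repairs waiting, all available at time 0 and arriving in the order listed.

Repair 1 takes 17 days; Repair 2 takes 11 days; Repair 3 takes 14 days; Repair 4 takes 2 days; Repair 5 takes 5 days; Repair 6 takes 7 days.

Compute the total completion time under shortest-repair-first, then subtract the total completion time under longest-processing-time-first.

-106

SPT (increasing processing time): Repair 4 Repair 5 Repair 6 Repair 2 Repair 3 Repair 1.
Repair 4: 0→2
Repair 5: 2→7
Repair 6: 7→14
Repair 2: 14→25
Repair 3: 25→39
Repair 1: 39→56
Sum = 2+7+14+25+39+56 = 143.
LPT (decreasing processing time): Repair 1 Repair 3 Repair 2 Repair 6 Repair 5 Repair 4.
Repair 1: 0→17
Repair 3: 17→31
Repair 2: 31→42
Repair 6: 42→49
Repair 5: 49→54
Repair 4: 54→56
Sum = 17+31+42+49+54+56 = 249.
Difference = 143 − 249 = -106.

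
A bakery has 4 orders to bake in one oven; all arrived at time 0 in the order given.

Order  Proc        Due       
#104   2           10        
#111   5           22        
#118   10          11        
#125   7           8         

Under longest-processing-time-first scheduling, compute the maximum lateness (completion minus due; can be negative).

14

LPT (decreasing processing time): #118 #125 #111 #104.
#118: 0→10, due 11, lateness -1
#125: 10→17, due 8, lateness 9
#111: 17→22, due 22, lateness 0
#104: 22→24, due 10, lateness 14
Maximum = 14.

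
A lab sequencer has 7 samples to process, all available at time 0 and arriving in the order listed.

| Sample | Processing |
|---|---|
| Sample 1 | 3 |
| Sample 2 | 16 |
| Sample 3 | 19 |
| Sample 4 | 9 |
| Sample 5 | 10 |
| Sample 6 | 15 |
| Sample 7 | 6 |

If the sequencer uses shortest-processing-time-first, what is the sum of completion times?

238

SPT (increasing processing time): Sample 1 Sample 7 Sample 4 Sample 5 Sample 6 Sample 2 Sample 3.
Sample 1: 0→3
Sample 7: 3→9
Sample 4: 9→18
Sample 5: 18→28
Sample 6: 28→43
Sample 2: 43→59
Sample 3: 59→78
Sum = 3+9+18+28+43+59+78 = 238.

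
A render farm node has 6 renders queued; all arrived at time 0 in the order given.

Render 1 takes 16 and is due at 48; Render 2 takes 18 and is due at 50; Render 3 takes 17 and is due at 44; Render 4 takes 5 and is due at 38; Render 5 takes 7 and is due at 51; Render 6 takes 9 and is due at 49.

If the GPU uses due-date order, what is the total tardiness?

EDD (increasing due date): Render 4 Render 3 Render 1 Render 6 Render 2 Render 5.
Render 4: 0→5, due 38, tardiness 0
Render 3: 5→22, due 44, tardiness 0
Render 1: 22→38, due 48, tardiness 0
Render 6: 38→47, due 49, tardiness 0
Render 2: 47→65, due 50, tardiness 15
Render 5: 65→72, due 51, tardiness 21
Sum = 0+0+0+0+15+21 = 36.

36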